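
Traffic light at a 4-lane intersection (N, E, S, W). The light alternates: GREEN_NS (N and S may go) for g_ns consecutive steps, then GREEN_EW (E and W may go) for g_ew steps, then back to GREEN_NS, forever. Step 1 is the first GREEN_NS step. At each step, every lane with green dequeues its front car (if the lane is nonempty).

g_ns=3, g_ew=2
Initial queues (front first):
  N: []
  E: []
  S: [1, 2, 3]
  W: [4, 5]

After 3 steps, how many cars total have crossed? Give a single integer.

Answer: 3

Derivation:
Step 1 [NS]: N:empty,E:wait,S:car1-GO,W:wait | queues: N=0 E=0 S=2 W=2
Step 2 [NS]: N:empty,E:wait,S:car2-GO,W:wait | queues: N=0 E=0 S=1 W=2
Step 3 [NS]: N:empty,E:wait,S:car3-GO,W:wait | queues: N=0 E=0 S=0 W=2
Cars crossed by step 3: 3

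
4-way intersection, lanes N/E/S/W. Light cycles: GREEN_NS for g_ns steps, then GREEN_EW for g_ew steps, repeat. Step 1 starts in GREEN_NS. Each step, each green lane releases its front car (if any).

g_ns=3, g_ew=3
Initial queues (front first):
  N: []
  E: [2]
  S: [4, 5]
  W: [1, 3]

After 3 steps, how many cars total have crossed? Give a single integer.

Step 1 [NS]: N:empty,E:wait,S:car4-GO,W:wait | queues: N=0 E=1 S=1 W=2
Step 2 [NS]: N:empty,E:wait,S:car5-GO,W:wait | queues: N=0 E=1 S=0 W=2
Step 3 [NS]: N:empty,E:wait,S:empty,W:wait | queues: N=0 E=1 S=0 W=2
Cars crossed by step 3: 2

Answer: 2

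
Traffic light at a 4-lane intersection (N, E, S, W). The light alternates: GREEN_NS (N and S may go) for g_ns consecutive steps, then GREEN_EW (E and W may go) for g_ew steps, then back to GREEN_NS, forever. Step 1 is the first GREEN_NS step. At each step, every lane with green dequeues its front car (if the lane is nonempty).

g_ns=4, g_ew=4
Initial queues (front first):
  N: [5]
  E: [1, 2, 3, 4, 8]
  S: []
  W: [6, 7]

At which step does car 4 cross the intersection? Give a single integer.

Step 1 [NS]: N:car5-GO,E:wait,S:empty,W:wait | queues: N=0 E=5 S=0 W=2
Step 2 [NS]: N:empty,E:wait,S:empty,W:wait | queues: N=0 E=5 S=0 W=2
Step 3 [NS]: N:empty,E:wait,S:empty,W:wait | queues: N=0 E=5 S=0 W=2
Step 4 [NS]: N:empty,E:wait,S:empty,W:wait | queues: N=0 E=5 S=0 W=2
Step 5 [EW]: N:wait,E:car1-GO,S:wait,W:car6-GO | queues: N=0 E=4 S=0 W=1
Step 6 [EW]: N:wait,E:car2-GO,S:wait,W:car7-GO | queues: N=0 E=3 S=0 W=0
Step 7 [EW]: N:wait,E:car3-GO,S:wait,W:empty | queues: N=0 E=2 S=0 W=0
Step 8 [EW]: N:wait,E:car4-GO,S:wait,W:empty | queues: N=0 E=1 S=0 W=0
Step 9 [NS]: N:empty,E:wait,S:empty,W:wait | queues: N=0 E=1 S=0 W=0
Step 10 [NS]: N:empty,E:wait,S:empty,W:wait | queues: N=0 E=1 S=0 W=0
Step 11 [NS]: N:empty,E:wait,S:empty,W:wait | queues: N=0 E=1 S=0 W=0
Step 12 [NS]: N:empty,E:wait,S:empty,W:wait | queues: N=0 E=1 S=0 W=0
Step 13 [EW]: N:wait,E:car8-GO,S:wait,W:empty | queues: N=0 E=0 S=0 W=0
Car 4 crosses at step 8

8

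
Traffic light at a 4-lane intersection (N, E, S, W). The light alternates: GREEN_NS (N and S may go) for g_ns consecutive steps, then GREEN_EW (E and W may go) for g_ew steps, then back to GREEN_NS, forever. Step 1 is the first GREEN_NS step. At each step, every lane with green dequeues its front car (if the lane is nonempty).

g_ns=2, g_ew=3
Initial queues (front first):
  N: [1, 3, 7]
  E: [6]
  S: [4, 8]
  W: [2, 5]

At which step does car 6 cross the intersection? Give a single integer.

Step 1 [NS]: N:car1-GO,E:wait,S:car4-GO,W:wait | queues: N=2 E=1 S=1 W=2
Step 2 [NS]: N:car3-GO,E:wait,S:car8-GO,W:wait | queues: N=1 E=1 S=0 W=2
Step 3 [EW]: N:wait,E:car6-GO,S:wait,W:car2-GO | queues: N=1 E=0 S=0 W=1
Step 4 [EW]: N:wait,E:empty,S:wait,W:car5-GO | queues: N=1 E=0 S=0 W=0
Step 5 [EW]: N:wait,E:empty,S:wait,W:empty | queues: N=1 E=0 S=0 W=0
Step 6 [NS]: N:car7-GO,E:wait,S:empty,W:wait | queues: N=0 E=0 S=0 W=0
Car 6 crosses at step 3

3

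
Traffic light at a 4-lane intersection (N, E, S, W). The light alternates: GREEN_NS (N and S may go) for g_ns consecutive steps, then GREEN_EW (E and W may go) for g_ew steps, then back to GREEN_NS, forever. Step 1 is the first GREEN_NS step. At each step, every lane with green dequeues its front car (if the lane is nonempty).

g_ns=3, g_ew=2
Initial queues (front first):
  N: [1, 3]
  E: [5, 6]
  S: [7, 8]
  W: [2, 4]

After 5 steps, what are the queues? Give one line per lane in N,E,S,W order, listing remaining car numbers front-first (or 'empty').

Step 1 [NS]: N:car1-GO,E:wait,S:car7-GO,W:wait | queues: N=1 E=2 S=1 W=2
Step 2 [NS]: N:car3-GO,E:wait,S:car8-GO,W:wait | queues: N=0 E=2 S=0 W=2
Step 3 [NS]: N:empty,E:wait,S:empty,W:wait | queues: N=0 E=2 S=0 W=2
Step 4 [EW]: N:wait,E:car5-GO,S:wait,W:car2-GO | queues: N=0 E=1 S=0 W=1
Step 5 [EW]: N:wait,E:car6-GO,S:wait,W:car4-GO | queues: N=0 E=0 S=0 W=0

N: empty
E: empty
S: empty
W: empty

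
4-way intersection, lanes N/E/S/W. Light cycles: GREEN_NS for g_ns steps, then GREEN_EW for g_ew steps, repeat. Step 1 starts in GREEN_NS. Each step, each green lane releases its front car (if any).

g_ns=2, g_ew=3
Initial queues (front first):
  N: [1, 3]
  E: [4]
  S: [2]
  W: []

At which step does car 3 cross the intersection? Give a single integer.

Step 1 [NS]: N:car1-GO,E:wait,S:car2-GO,W:wait | queues: N=1 E=1 S=0 W=0
Step 2 [NS]: N:car3-GO,E:wait,S:empty,W:wait | queues: N=0 E=1 S=0 W=0
Step 3 [EW]: N:wait,E:car4-GO,S:wait,W:empty | queues: N=0 E=0 S=0 W=0
Car 3 crosses at step 2

2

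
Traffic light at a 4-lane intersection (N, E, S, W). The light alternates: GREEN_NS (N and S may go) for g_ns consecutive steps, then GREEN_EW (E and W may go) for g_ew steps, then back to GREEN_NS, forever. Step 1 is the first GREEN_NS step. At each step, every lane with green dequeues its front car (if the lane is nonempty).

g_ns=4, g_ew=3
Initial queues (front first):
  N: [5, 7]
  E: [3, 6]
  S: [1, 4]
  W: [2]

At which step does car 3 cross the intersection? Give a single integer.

Step 1 [NS]: N:car5-GO,E:wait,S:car1-GO,W:wait | queues: N=1 E=2 S=1 W=1
Step 2 [NS]: N:car7-GO,E:wait,S:car4-GO,W:wait | queues: N=0 E=2 S=0 W=1
Step 3 [NS]: N:empty,E:wait,S:empty,W:wait | queues: N=0 E=2 S=0 W=1
Step 4 [NS]: N:empty,E:wait,S:empty,W:wait | queues: N=0 E=2 S=0 W=1
Step 5 [EW]: N:wait,E:car3-GO,S:wait,W:car2-GO | queues: N=0 E=1 S=0 W=0
Step 6 [EW]: N:wait,E:car6-GO,S:wait,W:empty | queues: N=0 E=0 S=0 W=0
Car 3 crosses at step 5

5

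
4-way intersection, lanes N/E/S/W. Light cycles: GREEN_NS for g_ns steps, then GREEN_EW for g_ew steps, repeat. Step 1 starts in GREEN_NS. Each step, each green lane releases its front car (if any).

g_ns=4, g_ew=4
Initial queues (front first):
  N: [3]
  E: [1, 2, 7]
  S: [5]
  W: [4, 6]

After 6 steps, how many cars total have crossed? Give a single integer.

Step 1 [NS]: N:car3-GO,E:wait,S:car5-GO,W:wait | queues: N=0 E=3 S=0 W=2
Step 2 [NS]: N:empty,E:wait,S:empty,W:wait | queues: N=0 E=3 S=0 W=2
Step 3 [NS]: N:empty,E:wait,S:empty,W:wait | queues: N=0 E=3 S=0 W=2
Step 4 [NS]: N:empty,E:wait,S:empty,W:wait | queues: N=0 E=3 S=0 W=2
Step 5 [EW]: N:wait,E:car1-GO,S:wait,W:car4-GO | queues: N=0 E=2 S=0 W=1
Step 6 [EW]: N:wait,E:car2-GO,S:wait,W:car6-GO | queues: N=0 E=1 S=0 W=0
Cars crossed by step 6: 6

Answer: 6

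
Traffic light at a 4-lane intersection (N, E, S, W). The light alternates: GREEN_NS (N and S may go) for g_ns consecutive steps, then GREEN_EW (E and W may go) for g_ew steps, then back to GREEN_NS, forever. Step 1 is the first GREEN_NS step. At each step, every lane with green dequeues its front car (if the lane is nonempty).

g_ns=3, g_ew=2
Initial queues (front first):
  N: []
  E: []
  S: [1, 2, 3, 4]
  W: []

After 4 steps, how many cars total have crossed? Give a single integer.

Answer: 3

Derivation:
Step 1 [NS]: N:empty,E:wait,S:car1-GO,W:wait | queues: N=0 E=0 S=3 W=0
Step 2 [NS]: N:empty,E:wait,S:car2-GO,W:wait | queues: N=0 E=0 S=2 W=0
Step 3 [NS]: N:empty,E:wait,S:car3-GO,W:wait | queues: N=0 E=0 S=1 W=0
Step 4 [EW]: N:wait,E:empty,S:wait,W:empty | queues: N=0 E=0 S=1 W=0
Cars crossed by step 4: 3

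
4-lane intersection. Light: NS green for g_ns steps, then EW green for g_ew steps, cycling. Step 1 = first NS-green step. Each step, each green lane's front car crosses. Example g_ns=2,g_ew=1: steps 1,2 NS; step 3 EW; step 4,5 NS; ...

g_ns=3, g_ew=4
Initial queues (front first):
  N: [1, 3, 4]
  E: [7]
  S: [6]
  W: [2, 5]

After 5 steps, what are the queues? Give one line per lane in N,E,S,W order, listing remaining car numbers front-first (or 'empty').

Step 1 [NS]: N:car1-GO,E:wait,S:car6-GO,W:wait | queues: N=2 E=1 S=0 W=2
Step 2 [NS]: N:car3-GO,E:wait,S:empty,W:wait | queues: N=1 E=1 S=0 W=2
Step 3 [NS]: N:car4-GO,E:wait,S:empty,W:wait | queues: N=0 E=1 S=0 W=2
Step 4 [EW]: N:wait,E:car7-GO,S:wait,W:car2-GO | queues: N=0 E=0 S=0 W=1
Step 5 [EW]: N:wait,E:empty,S:wait,W:car5-GO | queues: N=0 E=0 S=0 W=0

N: empty
E: empty
S: empty
W: empty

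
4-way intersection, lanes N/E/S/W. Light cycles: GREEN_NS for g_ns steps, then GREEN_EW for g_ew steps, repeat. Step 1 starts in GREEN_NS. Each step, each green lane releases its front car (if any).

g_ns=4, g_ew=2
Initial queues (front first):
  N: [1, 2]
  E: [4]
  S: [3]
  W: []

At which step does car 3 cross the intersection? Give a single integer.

Step 1 [NS]: N:car1-GO,E:wait,S:car3-GO,W:wait | queues: N=1 E=1 S=0 W=0
Step 2 [NS]: N:car2-GO,E:wait,S:empty,W:wait | queues: N=0 E=1 S=0 W=0
Step 3 [NS]: N:empty,E:wait,S:empty,W:wait | queues: N=0 E=1 S=0 W=0
Step 4 [NS]: N:empty,E:wait,S:empty,W:wait | queues: N=0 E=1 S=0 W=0
Step 5 [EW]: N:wait,E:car4-GO,S:wait,W:empty | queues: N=0 E=0 S=0 W=0
Car 3 crosses at step 1

1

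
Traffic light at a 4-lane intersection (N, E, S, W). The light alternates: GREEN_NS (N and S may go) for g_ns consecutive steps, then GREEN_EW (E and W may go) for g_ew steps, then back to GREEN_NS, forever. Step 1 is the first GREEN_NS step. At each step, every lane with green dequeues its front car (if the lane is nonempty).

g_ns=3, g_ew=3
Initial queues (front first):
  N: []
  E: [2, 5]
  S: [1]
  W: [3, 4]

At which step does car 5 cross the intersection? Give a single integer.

Step 1 [NS]: N:empty,E:wait,S:car1-GO,W:wait | queues: N=0 E=2 S=0 W=2
Step 2 [NS]: N:empty,E:wait,S:empty,W:wait | queues: N=0 E=2 S=0 W=2
Step 3 [NS]: N:empty,E:wait,S:empty,W:wait | queues: N=0 E=2 S=0 W=2
Step 4 [EW]: N:wait,E:car2-GO,S:wait,W:car3-GO | queues: N=0 E=1 S=0 W=1
Step 5 [EW]: N:wait,E:car5-GO,S:wait,W:car4-GO | queues: N=0 E=0 S=0 W=0
Car 5 crosses at step 5

5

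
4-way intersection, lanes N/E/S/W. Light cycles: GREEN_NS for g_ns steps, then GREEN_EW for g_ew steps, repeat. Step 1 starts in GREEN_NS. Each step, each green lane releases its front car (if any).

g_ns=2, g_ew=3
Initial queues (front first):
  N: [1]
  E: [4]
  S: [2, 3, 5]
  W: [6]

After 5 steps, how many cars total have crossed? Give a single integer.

Step 1 [NS]: N:car1-GO,E:wait,S:car2-GO,W:wait | queues: N=0 E=1 S=2 W=1
Step 2 [NS]: N:empty,E:wait,S:car3-GO,W:wait | queues: N=0 E=1 S=1 W=1
Step 3 [EW]: N:wait,E:car4-GO,S:wait,W:car6-GO | queues: N=0 E=0 S=1 W=0
Step 4 [EW]: N:wait,E:empty,S:wait,W:empty | queues: N=0 E=0 S=1 W=0
Step 5 [EW]: N:wait,E:empty,S:wait,W:empty | queues: N=0 E=0 S=1 W=0
Cars crossed by step 5: 5

Answer: 5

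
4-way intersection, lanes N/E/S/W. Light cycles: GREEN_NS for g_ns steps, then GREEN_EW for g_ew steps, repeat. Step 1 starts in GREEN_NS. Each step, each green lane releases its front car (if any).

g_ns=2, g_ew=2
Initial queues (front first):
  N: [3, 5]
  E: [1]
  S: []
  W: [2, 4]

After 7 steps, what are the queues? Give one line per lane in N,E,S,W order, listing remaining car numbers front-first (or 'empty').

Step 1 [NS]: N:car3-GO,E:wait,S:empty,W:wait | queues: N=1 E=1 S=0 W=2
Step 2 [NS]: N:car5-GO,E:wait,S:empty,W:wait | queues: N=0 E=1 S=0 W=2
Step 3 [EW]: N:wait,E:car1-GO,S:wait,W:car2-GO | queues: N=0 E=0 S=0 W=1
Step 4 [EW]: N:wait,E:empty,S:wait,W:car4-GO | queues: N=0 E=0 S=0 W=0

N: empty
E: empty
S: empty
W: empty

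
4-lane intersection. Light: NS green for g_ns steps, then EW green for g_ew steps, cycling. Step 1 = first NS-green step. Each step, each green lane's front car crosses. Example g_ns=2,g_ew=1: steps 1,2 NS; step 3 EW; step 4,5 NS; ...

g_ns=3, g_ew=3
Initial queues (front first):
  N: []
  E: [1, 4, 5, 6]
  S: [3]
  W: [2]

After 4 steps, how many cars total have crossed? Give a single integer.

Answer: 3

Derivation:
Step 1 [NS]: N:empty,E:wait,S:car3-GO,W:wait | queues: N=0 E=4 S=0 W=1
Step 2 [NS]: N:empty,E:wait,S:empty,W:wait | queues: N=0 E=4 S=0 W=1
Step 3 [NS]: N:empty,E:wait,S:empty,W:wait | queues: N=0 E=4 S=0 W=1
Step 4 [EW]: N:wait,E:car1-GO,S:wait,W:car2-GO | queues: N=0 E=3 S=0 W=0
Cars crossed by step 4: 3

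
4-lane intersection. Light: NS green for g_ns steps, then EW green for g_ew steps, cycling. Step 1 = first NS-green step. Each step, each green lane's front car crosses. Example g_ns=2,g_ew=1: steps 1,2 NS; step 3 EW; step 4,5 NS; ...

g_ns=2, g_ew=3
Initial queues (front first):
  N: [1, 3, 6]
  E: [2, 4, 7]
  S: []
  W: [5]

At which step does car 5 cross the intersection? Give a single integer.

Step 1 [NS]: N:car1-GO,E:wait,S:empty,W:wait | queues: N=2 E=3 S=0 W=1
Step 2 [NS]: N:car3-GO,E:wait,S:empty,W:wait | queues: N=1 E=3 S=0 W=1
Step 3 [EW]: N:wait,E:car2-GO,S:wait,W:car5-GO | queues: N=1 E=2 S=0 W=0
Step 4 [EW]: N:wait,E:car4-GO,S:wait,W:empty | queues: N=1 E=1 S=0 W=0
Step 5 [EW]: N:wait,E:car7-GO,S:wait,W:empty | queues: N=1 E=0 S=0 W=0
Step 6 [NS]: N:car6-GO,E:wait,S:empty,W:wait | queues: N=0 E=0 S=0 W=0
Car 5 crosses at step 3

3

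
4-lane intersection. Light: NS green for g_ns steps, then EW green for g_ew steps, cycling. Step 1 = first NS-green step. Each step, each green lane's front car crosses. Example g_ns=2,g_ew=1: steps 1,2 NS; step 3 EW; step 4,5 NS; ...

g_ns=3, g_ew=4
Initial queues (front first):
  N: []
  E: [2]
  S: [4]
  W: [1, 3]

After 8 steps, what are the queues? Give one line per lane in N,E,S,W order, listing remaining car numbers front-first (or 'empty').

Step 1 [NS]: N:empty,E:wait,S:car4-GO,W:wait | queues: N=0 E=1 S=0 W=2
Step 2 [NS]: N:empty,E:wait,S:empty,W:wait | queues: N=0 E=1 S=0 W=2
Step 3 [NS]: N:empty,E:wait,S:empty,W:wait | queues: N=0 E=1 S=0 W=2
Step 4 [EW]: N:wait,E:car2-GO,S:wait,W:car1-GO | queues: N=0 E=0 S=0 W=1
Step 5 [EW]: N:wait,E:empty,S:wait,W:car3-GO | queues: N=0 E=0 S=0 W=0

N: empty
E: empty
S: empty
W: empty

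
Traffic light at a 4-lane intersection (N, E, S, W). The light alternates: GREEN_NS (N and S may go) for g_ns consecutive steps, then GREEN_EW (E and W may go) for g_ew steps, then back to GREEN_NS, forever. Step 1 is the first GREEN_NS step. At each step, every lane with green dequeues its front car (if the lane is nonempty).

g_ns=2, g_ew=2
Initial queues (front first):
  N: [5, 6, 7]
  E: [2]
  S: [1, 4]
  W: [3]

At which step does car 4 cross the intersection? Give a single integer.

Step 1 [NS]: N:car5-GO,E:wait,S:car1-GO,W:wait | queues: N=2 E=1 S=1 W=1
Step 2 [NS]: N:car6-GO,E:wait,S:car4-GO,W:wait | queues: N=1 E=1 S=0 W=1
Step 3 [EW]: N:wait,E:car2-GO,S:wait,W:car3-GO | queues: N=1 E=0 S=0 W=0
Step 4 [EW]: N:wait,E:empty,S:wait,W:empty | queues: N=1 E=0 S=0 W=0
Step 5 [NS]: N:car7-GO,E:wait,S:empty,W:wait | queues: N=0 E=0 S=0 W=0
Car 4 crosses at step 2

2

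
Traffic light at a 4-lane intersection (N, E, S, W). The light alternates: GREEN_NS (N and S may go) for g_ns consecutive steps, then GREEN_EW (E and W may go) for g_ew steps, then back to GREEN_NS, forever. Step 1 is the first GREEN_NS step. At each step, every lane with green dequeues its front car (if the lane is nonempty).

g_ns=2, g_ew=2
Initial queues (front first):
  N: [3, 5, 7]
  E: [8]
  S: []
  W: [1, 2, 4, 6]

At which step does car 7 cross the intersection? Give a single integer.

Step 1 [NS]: N:car3-GO,E:wait,S:empty,W:wait | queues: N=2 E=1 S=0 W=4
Step 2 [NS]: N:car5-GO,E:wait,S:empty,W:wait | queues: N=1 E=1 S=0 W=4
Step 3 [EW]: N:wait,E:car8-GO,S:wait,W:car1-GO | queues: N=1 E=0 S=0 W=3
Step 4 [EW]: N:wait,E:empty,S:wait,W:car2-GO | queues: N=1 E=0 S=0 W=2
Step 5 [NS]: N:car7-GO,E:wait,S:empty,W:wait | queues: N=0 E=0 S=0 W=2
Step 6 [NS]: N:empty,E:wait,S:empty,W:wait | queues: N=0 E=0 S=0 W=2
Step 7 [EW]: N:wait,E:empty,S:wait,W:car4-GO | queues: N=0 E=0 S=0 W=1
Step 8 [EW]: N:wait,E:empty,S:wait,W:car6-GO | queues: N=0 E=0 S=0 W=0
Car 7 crosses at step 5

5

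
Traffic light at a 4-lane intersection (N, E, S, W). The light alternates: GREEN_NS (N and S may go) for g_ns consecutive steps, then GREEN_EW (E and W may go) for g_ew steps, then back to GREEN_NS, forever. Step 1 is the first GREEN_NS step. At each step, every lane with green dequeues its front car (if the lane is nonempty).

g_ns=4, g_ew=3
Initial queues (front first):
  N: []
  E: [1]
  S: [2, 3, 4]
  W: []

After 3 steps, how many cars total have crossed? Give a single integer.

Answer: 3

Derivation:
Step 1 [NS]: N:empty,E:wait,S:car2-GO,W:wait | queues: N=0 E=1 S=2 W=0
Step 2 [NS]: N:empty,E:wait,S:car3-GO,W:wait | queues: N=0 E=1 S=1 W=0
Step 3 [NS]: N:empty,E:wait,S:car4-GO,W:wait | queues: N=0 E=1 S=0 W=0
Cars crossed by step 3: 3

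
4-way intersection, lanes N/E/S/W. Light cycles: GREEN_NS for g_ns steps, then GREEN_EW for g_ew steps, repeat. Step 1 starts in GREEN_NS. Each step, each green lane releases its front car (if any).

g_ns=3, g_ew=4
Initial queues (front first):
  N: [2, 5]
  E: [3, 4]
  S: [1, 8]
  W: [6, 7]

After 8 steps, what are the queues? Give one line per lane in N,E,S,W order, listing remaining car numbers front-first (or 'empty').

Step 1 [NS]: N:car2-GO,E:wait,S:car1-GO,W:wait | queues: N=1 E=2 S=1 W=2
Step 2 [NS]: N:car5-GO,E:wait,S:car8-GO,W:wait | queues: N=0 E=2 S=0 W=2
Step 3 [NS]: N:empty,E:wait,S:empty,W:wait | queues: N=0 E=2 S=0 W=2
Step 4 [EW]: N:wait,E:car3-GO,S:wait,W:car6-GO | queues: N=0 E=1 S=0 W=1
Step 5 [EW]: N:wait,E:car4-GO,S:wait,W:car7-GO | queues: N=0 E=0 S=0 W=0

N: empty
E: empty
S: empty
W: empty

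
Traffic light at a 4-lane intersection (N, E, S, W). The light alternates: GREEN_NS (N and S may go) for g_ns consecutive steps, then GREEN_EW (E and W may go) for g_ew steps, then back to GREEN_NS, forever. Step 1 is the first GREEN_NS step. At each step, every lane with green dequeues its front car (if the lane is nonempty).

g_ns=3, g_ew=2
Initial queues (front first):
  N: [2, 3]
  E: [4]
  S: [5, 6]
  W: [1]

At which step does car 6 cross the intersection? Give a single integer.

Step 1 [NS]: N:car2-GO,E:wait,S:car5-GO,W:wait | queues: N=1 E=1 S=1 W=1
Step 2 [NS]: N:car3-GO,E:wait,S:car6-GO,W:wait | queues: N=0 E=1 S=0 W=1
Step 3 [NS]: N:empty,E:wait,S:empty,W:wait | queues: N=0 E=1 S=0 W=1
Step 4 [EW]: N:wait,E:car4-GO,S:wait,W:car1-GO | queues: N=0 E=0 S=0 W=0
Car 6 crosses at step 2

2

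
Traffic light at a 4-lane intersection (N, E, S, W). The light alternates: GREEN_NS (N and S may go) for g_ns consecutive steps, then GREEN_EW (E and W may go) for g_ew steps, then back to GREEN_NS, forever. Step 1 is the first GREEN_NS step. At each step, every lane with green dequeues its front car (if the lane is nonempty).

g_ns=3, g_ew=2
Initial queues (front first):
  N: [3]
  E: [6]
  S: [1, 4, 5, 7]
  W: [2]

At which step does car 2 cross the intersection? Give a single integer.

Step 1 [NS]: N:car3-GO,E:wait,S:car1-GO,W:wait | queues: N=0 E=1 S=3 W=1
Step 2 [NS]: N:empty,E:wait,S:car4-GO,W:wait | queues: N=0 E=1 S=2 W=1
Step 3 [NS]: N:empty,E:wait,S:car5-GO,W:wait | queues: N=0 E=1 S=1 W=1
Step 4 [EW]: N:wait,E:car6-GO,S:wait,W:car2-GO | queues: N=0 E=0 S=1 W=0
Step 5 [EW]: N:wait,E:empty,S:wait,W:empty | queues: N=0 E=0 S=1 W=0
Step 6 [NS]: N:empty,E:wait,S:car7-GO,W:wait | queues: N=0 E=0 S=0 W=0
Car 2 crosses at step 4

4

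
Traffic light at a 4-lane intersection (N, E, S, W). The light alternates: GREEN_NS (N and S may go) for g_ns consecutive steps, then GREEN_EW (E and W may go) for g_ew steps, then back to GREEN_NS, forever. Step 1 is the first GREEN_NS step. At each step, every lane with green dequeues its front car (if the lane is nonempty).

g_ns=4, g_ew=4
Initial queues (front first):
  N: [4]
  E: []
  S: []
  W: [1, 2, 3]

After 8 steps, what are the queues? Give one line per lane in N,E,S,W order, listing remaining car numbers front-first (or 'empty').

Step 1 [NS]: N:car4-GO,E:wait,S:empty,W:wait | queues: N=0 E=0 S=0 W=3
Step 2 [NS]: N:empty,E:wait,S:empty,W:wait | queues: N=0 E=0 S=0 W=3
Step 3 [NS]: N:empty,E:wait,S:empty,W:wait | queues: N=0 E=0 S=0 W=3
Step 4 [NS]: N:empty,E:wait,S:empty,W:wait | queues: N=0 E=0 S=0 W=3
Step 5 [EW]: N:wait,E:empty,S:wait,W:car1-GO | queues: N=0 E=0 S=0 W=2
Step 6 [EW]: N:wait,E:empty,S:wait,W:car2-GO | queues: N=0 E=0 S=0 W=1
Step 7 [EW]: N:wait,E:empty,S:wait,W:car3-GO | queues: N=0 E=0 S=0 W=0

N: empty
E: empty
S: empty
W: empty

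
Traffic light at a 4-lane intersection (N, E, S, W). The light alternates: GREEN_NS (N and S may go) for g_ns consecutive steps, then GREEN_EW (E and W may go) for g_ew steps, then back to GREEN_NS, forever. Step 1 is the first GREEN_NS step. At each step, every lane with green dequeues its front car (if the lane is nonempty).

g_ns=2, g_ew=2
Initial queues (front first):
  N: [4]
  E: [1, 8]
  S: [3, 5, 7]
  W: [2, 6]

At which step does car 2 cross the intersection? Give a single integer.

Step 1 [NS]: N:car4-GO,E:wait,S:car3-GO,W:wait | queues: N=0 E=2 S=2 W=2
Step 2 [NS]: N:empty,E:wait,S:car5-GO,W:wait | queues: N=0 E=2 S=1 W=2
Step 3 [EW]: N:wait,E:car1-GO,S:wait,W:car2-GO | queues: N=0 E=1 S=1 W=1
Step 4 [EW]: N:wait,E:car8-GO,S:wait,W:car6-GO | queues: N=0 E=0 S=1 W=0
Step 5 [NS]: N:empty,E:wait,S:car7-GO,W:wait | queues: N=0 E=0 S=0 W=0
Car 2 crosses at step 3

3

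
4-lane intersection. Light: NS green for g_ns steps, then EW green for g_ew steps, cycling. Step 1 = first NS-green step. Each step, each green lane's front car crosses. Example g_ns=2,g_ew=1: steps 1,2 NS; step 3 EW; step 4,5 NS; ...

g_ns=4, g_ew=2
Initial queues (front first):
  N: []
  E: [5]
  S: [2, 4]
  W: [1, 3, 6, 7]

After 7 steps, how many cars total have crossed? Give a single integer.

Step 1 [NS]: N:empty,E:wait,S:car2-GO,W:wait | queues: N=0 E=1 S=1 W=4
Step 2 [NS]: N:empty,E:wait,S:car4-GO,W:wait | queues: N=0 E=1 S=0 W=4
Step 3 [NS]: N:empty,E:wait,S:empty,W:wait | queues: N=0 E=1 S=0 W=4
Step 4 [NS]: N:empty,E:wait,S:empty,W:wait | queues: N=0 E=1 S=0 W=4
Step 5 [EW]: N:wait,E:car5-GO,S:wait,W:car1-GO | queues: N=0 E=0 S=0 W=3
Step 6 [EW]: N:wait,E:empty,S:wait,W:car3-GO | queues: N=0 E=0 S=0 W=2
Step 7 [NS]: N:empty,E:wait,S:empty,W:wait | queues: N=0 E=0 S=0 W=2
Cars crossed by step 7: 5

Answer: 5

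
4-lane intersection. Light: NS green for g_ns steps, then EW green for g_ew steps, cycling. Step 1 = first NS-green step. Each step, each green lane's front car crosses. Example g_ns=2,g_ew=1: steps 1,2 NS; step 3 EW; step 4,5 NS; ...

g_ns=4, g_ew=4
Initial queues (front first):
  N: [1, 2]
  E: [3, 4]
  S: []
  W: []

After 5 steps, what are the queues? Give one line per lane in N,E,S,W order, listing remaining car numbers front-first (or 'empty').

Step 1 [NS]: N:car1-GO,E:wait,S:empty,W:wait | queues: N=1 E=2 S=0 W=0
Step 2 [NS]: N:car2-GO,E:wait,S:empty,W:wait | queues: N=0 E=2 S=0 W=0
Step 3 [NS]: N:empty,E:wait,S:empty,W:wait | queues: N=0 E=2 S=0 W=0
Step 4 [NS]: N:empty,E:wait,S:empty,W:wait | queues: N=0 E=2 S=0 W=0
Step 5 [EW]: N:wait,E:car3-GO,S:wait,W:empty | queues: N=0 E=1 S=0 W=0

N: empty
E: 4
S: empty
W: empty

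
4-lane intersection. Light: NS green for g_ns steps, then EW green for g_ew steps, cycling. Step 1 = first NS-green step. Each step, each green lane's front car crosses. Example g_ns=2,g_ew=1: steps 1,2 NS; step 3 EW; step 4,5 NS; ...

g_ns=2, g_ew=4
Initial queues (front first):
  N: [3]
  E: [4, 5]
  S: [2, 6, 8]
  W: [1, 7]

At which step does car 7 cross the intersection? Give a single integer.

Step 1 [NS]: N:car3-GO,E:wait,S:car2-GO,W:wait | queues: N=0 E=2 S=2 W=2
Step 2 [NS]: N:empty,E:wait,S:car6-GO,W:wait | queues: N=0 E=2 S=1 W=2
Step 3 [EW]: N:wait,E:car4-GO,S:wait,W:car1-GO | queues: N=0 E=1 S=1 W=1
Step 4 [EW]: N:wait,E:car5-GO,S:wait,W:car7-GO | queues: N=0 E=0 S=1 W=0
Step 5 [EW]: N:wait,E:empty,S:wait,W:empty | queues: N=0 E=0 S=1 W=0
Step 6 [EW]: N:wait,E:empty,S:wait,W:empty | queues: N=0 E=0 S=1 W=0
Step 7 [NS]: N:empty,E:wait,S:car8-GO,W:wait | queues: N=0 E=0 S=0 W=0
Car 7 crosses at step 4

4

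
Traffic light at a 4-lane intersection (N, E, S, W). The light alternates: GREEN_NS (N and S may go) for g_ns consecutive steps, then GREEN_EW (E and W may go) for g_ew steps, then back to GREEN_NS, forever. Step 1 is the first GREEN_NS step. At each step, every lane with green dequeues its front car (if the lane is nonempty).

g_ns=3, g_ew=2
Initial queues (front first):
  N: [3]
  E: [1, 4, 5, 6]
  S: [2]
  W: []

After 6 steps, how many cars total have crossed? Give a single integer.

Answer: 4

Derivation:
Step 1 [NS]: N:car3-GO,E:wait,S:car2-GO,W:wait | queues: N=0 E=4 S=0 W=0
Step 2 [NS]: N:empty,E:wait,S:empty,W:wait | queues: N=0 E=4 S=0 W=0
Step 3 [NS]: N:empty,E:wait,S:empty,W:wait | queues: N=0 E=4 S=0 W=0
Step 4 [EW]: N:wait,E:car1-GO,S:wait,W:empty | queues: N=0 E=3 S=0 W=0
Step 5 [EW]: N:wait,E:car4-GO,S:wait,W:empty | queues: N=0 E=2 S=0 W=0
Step 6 [NS]: N:empty,E:wait,S:empty,W:wait | queues: N=0 E=2 S=0 W=0
Cars crossed by step 6: 4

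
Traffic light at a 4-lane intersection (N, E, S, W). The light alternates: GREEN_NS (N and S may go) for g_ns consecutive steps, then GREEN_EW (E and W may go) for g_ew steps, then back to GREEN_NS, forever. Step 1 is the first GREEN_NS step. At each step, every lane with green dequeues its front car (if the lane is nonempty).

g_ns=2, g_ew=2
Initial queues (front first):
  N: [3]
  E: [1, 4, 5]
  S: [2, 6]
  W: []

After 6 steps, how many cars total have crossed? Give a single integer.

Answer: 5

Derivation:
Step 1 [NS]: N:car3-GO,E:wait,S:car2-GO,W:wait | queues: N=0 E=3 S=1 W=0
Step 2 [NS]: N:empty,E:wait,S:car6-GO,W:wait | queues: N=0 E=3 S=0 W=0
Step 3 [EW]: N:wait,E:car1-GO,S:wait,W:empty | queues: N=0 E=2 S=0 W=0
Step 4 [EW]: N:wait,E:car4-GO,S:wait,W:empty | queues: N=0 E=1 S=0 W=0
Step 5 [NS]: N:empty,E:wait,S:empty,W:wait | queues: N=0 E=1 S=0 W=0
Step 6 [NS]: N:empty,E:wait,S:empty,W:wait | queues: N=0 E=1 S=0 W=0
Cars crossed by step 6: 5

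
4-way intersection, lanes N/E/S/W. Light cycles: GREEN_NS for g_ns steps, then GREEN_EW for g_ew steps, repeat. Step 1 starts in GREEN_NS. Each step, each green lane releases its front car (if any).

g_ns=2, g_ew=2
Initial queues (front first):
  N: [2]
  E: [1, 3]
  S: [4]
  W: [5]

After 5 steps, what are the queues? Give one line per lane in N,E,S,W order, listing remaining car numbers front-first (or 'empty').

Step 1 [NS]: N:car2-GO,E:wait,S:car4-GO,W:wait | queues: N=0 E=2 S=0 W=1
Step 2 [NS]: N:empty,E:wait,S:empty,W:wait | queues: N=0 E=2 S=0 W=1
Step 3 [EW]: N:wait,E:car1-GO,S:wait,W:car5-GO | queues: N=0 E=1 S=0 W=0
Step 4 [EW]: N:wait,E:car3-GO,S:wait,W:empty | queues: N=0 E=0 S=0 W=0

N: empty
E: empty
S: empty
W: empty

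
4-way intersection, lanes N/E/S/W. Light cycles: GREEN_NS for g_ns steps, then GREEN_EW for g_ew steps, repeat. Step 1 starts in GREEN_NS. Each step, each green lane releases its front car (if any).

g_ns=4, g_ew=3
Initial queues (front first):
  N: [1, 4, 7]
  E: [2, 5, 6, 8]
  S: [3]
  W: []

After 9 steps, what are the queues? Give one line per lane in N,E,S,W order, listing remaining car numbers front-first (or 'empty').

Step 1 [NS]: N:car1-GO,E:wait,S:car3-GO,W:wait | queues: N=2 E=4 S=0 W=0
Step 2 [NS]: N:car4-GO,E:wait,S:empty,W:wait | queues: N=1 E=4 S=0 W=0
Step 3 [NS]: N:car7-GO,E:wait,S:empty,W:wait | queues: N=0 E=4 S=0 W=0
Step 4 [NS]: N:empty,E:wait,S:empty,W:wait | queues: N=0 E=4 S=0 W=0
Step 5 [EW]: N:wait,E:car2-GO,S:wait,W:empty | queues: N=0 E=3 S=0 W=0
Step 6 [EW]: N:wait,E:car5-GO,S:wait,W:empty | queues: N=0 E=2 S=0 W=0
Step 7 [EW]: N:wait,E:car6-GO,S:wait,W:empty | queues: N=0 E=1 S=0 W=0
Step 8 [NS]: N:empty,E:wait,S:empty,W:wait | queues: N=0 E=1 S=0 W=0
Step 9 [NS]: N:empty,E:wait,S:empty,W:wait | queues: N=0 E=1 S=0 W=0

N: empty
E: 8
S: empty
W: empty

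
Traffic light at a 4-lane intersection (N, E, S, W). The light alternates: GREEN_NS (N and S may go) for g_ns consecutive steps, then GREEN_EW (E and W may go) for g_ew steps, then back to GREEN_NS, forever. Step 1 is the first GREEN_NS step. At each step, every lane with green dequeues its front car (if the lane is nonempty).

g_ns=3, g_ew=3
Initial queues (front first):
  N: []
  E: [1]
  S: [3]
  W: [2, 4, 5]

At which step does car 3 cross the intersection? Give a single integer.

Step 1 [NS]: N:empty,E:wait,S:car3-GO,W:wait | queues: N=0 E=1 S=0 W=3
Step 2 [NS]: N:empty,E:wait,S:empty,W:wait | queues: N=0 E=1 S=0 W=3
Step 3 [NS]: N:empty,E:wait,S:empty,W:wait | queues: N=0 E=1 S=0 W=3
Step 4 [EW]: N:wait,E:car1-GO,S:wait,W:car2-GO | queues: N=0 E=0 S=0 W=2
Step 5 [EW]: N:wait,E:empty,S:wait,W:car4-GO | queues: N=0 E=0 S=0 W=1
Step 6 [EW]: N:wait,E:empty,S:wait,W:car5-GO | queues: N=0 E=0 S=0 W=0
Car 3 crosses at step 1

1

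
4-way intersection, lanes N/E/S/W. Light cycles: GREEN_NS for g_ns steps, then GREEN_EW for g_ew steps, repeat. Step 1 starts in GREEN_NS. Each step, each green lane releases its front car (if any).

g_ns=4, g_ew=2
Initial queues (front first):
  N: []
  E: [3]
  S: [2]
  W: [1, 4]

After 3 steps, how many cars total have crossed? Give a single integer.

Step 1 [NS]: N:empty,E:wait,S:car2-GO,W:wait | queues: N=0 E=1 S=0 W=2
Step 2 [NS]: N:empty,E:wait,S:empty,W:wait | queues: N=0 E=1 S=0 W=2
Step 3 [NS]: N:empty,E:wait,S:empty,W:wait | queues: N=0 E=1 S=0 W=2
Cars crossed by step 3: 1

Answer: 1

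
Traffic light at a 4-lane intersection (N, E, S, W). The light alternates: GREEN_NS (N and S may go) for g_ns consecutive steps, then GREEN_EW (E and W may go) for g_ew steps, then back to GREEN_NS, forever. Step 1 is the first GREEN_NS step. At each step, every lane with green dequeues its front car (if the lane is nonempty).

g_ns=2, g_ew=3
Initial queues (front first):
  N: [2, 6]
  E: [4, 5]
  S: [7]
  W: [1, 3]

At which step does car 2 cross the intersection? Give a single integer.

Step 1 [NS]: N:car2-GO,E:wait,S:car7-GO,W:wait | queues: N=1 E=2 S=0 W=2
Step 2 [NS]: N:car6-GO,E:wait,S:empty,W:wait | queues: N=0 E=2 S=0 W=2
Step 3 [EW]: N:wait,E:car4-GO,S:wait,W:car1-GO | queues: N=0 E=1 S=0 W=1
Step 4 [EW]: N:wait,E:car5-GO,S:wait,W:car3-GO | queues: N=0 E=0 S=0 W=0
Car 2 crosses at step 1

1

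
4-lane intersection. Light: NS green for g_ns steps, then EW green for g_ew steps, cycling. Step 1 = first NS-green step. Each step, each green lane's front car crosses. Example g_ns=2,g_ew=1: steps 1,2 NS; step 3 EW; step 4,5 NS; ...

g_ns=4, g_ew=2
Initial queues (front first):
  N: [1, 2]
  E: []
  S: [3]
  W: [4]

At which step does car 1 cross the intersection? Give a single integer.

Step 1 [NS]: N:car1-GO,E:wait,S:car3-GO,W:wait | queues: N=1 E=0 S=0 W=1
Step 2 [NS]: N:car2-GO,E:wait,S:empty,W:wait | queues: N=0 E=0 S=0 W=1
Step 3 [NS]: N:empty,E:wait,S:empty,W:wait | queues: N=0 E=0 S=0 W=1
Step 4 [NS]: N:empty,E:wait,S:empty,W:wait | queues: N=0 E=0 S=0 W=1
Step 5 [EW]: N:wait,E:empty,S:wait,W:car4-GO | queues: N=0 E=0 S=0 W=0
Car 1 crosses at step 1

1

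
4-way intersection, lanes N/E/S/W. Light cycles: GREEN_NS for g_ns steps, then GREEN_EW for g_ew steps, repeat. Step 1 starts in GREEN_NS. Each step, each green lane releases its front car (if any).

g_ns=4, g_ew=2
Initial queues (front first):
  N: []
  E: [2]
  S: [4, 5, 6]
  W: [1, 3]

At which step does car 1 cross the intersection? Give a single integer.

Step 1 [NS]: N:empty,E:wait,S:car4-GO,W:wait | queues: N=0 E=1 S=2 W=2
Step 2 [NS]: N:empty,E:wait,S:car5-GO,W:wait | queues: N=0 E=1 S=1 W=2
Step 3 [NS]: N:empty,E:wait,S:car6-GO,W:wait | queues: N=0 E=1 S=0 W=2
Step 4 [NS]: N:empty,E:wait,S:empty,W:wait | queues: N=0 E=1 S=0 W=2
Step 5 [EW]: N:wait,E:car2-GO,S:wait,W:car1-GO | queues: N=0 E=0 S=0 W=1
Step 6 [EW]: N:wait,E:empty,S:wait,W:car3-GO | queues: N=0 E=0 S=0 W=0
Car 1 crosses at step 5

5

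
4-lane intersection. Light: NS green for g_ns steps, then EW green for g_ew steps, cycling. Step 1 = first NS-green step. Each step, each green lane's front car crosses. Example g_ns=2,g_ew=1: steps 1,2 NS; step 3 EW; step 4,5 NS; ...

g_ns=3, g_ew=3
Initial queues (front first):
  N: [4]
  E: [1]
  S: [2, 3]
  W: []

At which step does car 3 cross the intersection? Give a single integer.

Step 1 [NS]: N:car4-GO,E:wait,S:car2-GO,W:wait | queues: N=0 E=1 S=1 W=0
Step 2 [NS]: N:empty,E:wait,S:car3-GO,W:wait | queues: N=0 E=1 S=0 W=0
Step 3 [NS]: N:empty,E:wait,S:empty,W:wait | queues: N=0 E=1 S=0 W=0
Step 4 [EW]: N:wait,E:car1-GO,S:wait,W:empty | queues: N=0 E=0 S=0 W=0
Car 3 crosses at step 2

2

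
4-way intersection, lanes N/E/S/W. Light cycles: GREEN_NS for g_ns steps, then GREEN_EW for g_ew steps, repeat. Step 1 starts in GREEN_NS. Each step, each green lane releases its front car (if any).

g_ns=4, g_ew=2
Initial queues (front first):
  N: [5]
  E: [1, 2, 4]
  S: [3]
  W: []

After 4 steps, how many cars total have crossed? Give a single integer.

Step 1 [NS]: N:car5-GO,E:wait,S:car3-GO,W:wait | queues: N=0 E=3 S=0 W=0
Step 2 [NS]: N:empty,E:wait,S:empty,W:wait | queues: N=0 E=3 S=0 W=0
Step 3 [NS]: N:empty,E:wait,S:empty,W:wait | queues: N=0 E=3 S=0 W=0
Step 4 [NS]: N:empty,E:wait,S:empty,W:wait | queues: N=0 E=3 S=0 W=0
Cars crossed by step 4: 2

Answer: 2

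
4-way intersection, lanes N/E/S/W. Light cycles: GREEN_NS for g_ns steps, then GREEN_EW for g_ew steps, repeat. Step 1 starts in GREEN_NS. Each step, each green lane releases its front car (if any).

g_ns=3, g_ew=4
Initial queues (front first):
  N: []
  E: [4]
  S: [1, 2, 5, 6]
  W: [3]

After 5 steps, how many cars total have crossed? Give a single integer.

Step 1 [NS]: N:empty,E:wait,S:car1-GO,W:wait | queues: N=0 E=1 S=3 W=1
Step 2 [NS]: N:empty,E:wait,S:car2-GO,W:wait | queues: N=0 E=1 S=2 W=1
Step 3 [NS]: N:empty,E:wait,S:car5-GO,W:wait | queues: N=0 E=1 S=1 W=1
Step 4 [EW]: N:wait,E:car4-GO,S:wait,W:car3-GO | queues: N=0 E=0 S=1 W=0
Step 5 [EW]: N:wait,E:empty,S:wait,W:empty | queues: N=0 E=0 S=1 W=0
Cars crossed by step 5: 5

Answer: 5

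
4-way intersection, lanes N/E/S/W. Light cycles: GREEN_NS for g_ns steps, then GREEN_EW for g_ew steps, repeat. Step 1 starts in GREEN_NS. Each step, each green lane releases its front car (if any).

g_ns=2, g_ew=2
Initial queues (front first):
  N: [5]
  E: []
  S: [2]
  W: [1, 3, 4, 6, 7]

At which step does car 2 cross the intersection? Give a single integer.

Step 1 [NS]: N:car5-GO,E:wait,S:car2-GO,W:wait | queues: N=0 E=0 S=0 W=5
Step 2 [NS]: N:empty,E:wait,S:empty,W:wait | queues: N=0 E=0 S=0 W=5
Step 3 [EW]: N:wait,E:empty,S:wait,W:car1-GO | queues: N=0 E=0 S=0 W=4
Step 4 [EW]: N:wait,E:empty,S:wait,W:car3-GO | queues: N=0 E=0 S=0 W=3
Step 5 [NS]: N:empty,E:wait,S:empty,W:wait | queues: N=0 E=0 S=0 W=3
Step 6 [NS]: N:empty,E:wait,S:empty,W:wait | queues: N=0 E=0 S=0 W=3
Step 7 [EW]: N:wait,E:empty,S:wait,W:car4-GO | queues: N=0 E=0 S=0 W=2
Step 8 [EW]: N:wait,E:empty,S:wait,W:car6-GO | queues: N=0 E=0 S=0 W=1
Step 9 [NS]: N:empty,E:wait,S:empty,W:wait | queues: N=0 E=0 S=0 W=1
Step 10 [NS]: N:empty,E:wait,S:empty,W:wait | queues: N=0 E=0 S=0 W=1
Step 11 [EW]: N:wait,E:empty,S:wait,W:car7-GO | queues: N=0 E=0 S=0 W=0
Car 2 crosses at step 1

1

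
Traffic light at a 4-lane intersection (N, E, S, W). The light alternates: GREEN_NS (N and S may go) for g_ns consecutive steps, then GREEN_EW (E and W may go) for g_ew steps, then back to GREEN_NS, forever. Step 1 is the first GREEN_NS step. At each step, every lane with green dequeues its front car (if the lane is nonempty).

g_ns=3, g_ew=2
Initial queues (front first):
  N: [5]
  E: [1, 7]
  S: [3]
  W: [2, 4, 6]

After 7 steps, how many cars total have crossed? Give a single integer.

Step 1 [NS]: N:car5-GO,E:wait,S:car3-GO,W:wait | queues: N=0 E=2 S=0 W=3
Step 2 [NS]: N:empty,E:wait,S:empty,W:wait | queues: N=0 E=2 S=0 W=3
Step 3 [NS]: N:empty,E:wait,S:empty,W:wait | queues: N=0 E=2 S=0 W=3
Step 4 [EW]: N:wait,E:car1-GO,S:wait,W:car2-GO | queues: N=0 E=1 S=0 W=2
Step 5 [EW]: N:wait,E:car7-GO,S:wait,W:car4-GO | queues: N=0 E=0 S=0 W=1
Step 6 [NS]: N:empty,E:wait,S:empty,W:wait | queues: N=0 E=0 S=0 W=1
Step 7 [NS]: N:empty,E:wait,S:empty,W:wait | queues: N=0 E=0 S=0 W=1
Cars crossed by step 7: 6

Answer: 6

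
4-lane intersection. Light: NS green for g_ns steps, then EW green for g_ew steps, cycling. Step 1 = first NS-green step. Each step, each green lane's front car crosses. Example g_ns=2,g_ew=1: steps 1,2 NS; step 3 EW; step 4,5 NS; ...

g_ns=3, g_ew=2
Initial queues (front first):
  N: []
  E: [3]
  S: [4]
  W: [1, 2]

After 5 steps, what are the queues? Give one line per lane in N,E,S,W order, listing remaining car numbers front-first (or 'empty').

Step 1 [NS]: N:empty,E:wait,S:car4-GO,W:wait | queues: N=0 E=1 S=0 W=2
Step 2 [NS]: N:empty,E:wait,S:empty,W:wait | queues: N=0 E=1 S=0 W=2
Step 3 [NS]: N:empty,E:wait,S:empty,W:wait | queues: N=0 E=1 S=0 W=2
Step 4 [EW]: N:wait,E:car3-GO,S:wait,W:car1-GO | queues: N=0 E=0 S=0 W=1
Step 5 [EW]: N:wait,E:empty,S:wait,W:car2-GO | queues: N=0 E=0 S=0 W=0

N: empty
E: empty
S: empty
W: empty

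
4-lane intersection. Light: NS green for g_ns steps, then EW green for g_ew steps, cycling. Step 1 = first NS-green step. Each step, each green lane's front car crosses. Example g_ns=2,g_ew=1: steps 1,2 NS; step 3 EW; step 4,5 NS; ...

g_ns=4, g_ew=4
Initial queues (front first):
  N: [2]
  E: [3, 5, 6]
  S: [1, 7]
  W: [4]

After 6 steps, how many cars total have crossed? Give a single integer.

Step 1 [NS]: N:car2-GO,E:wait,S:car1-GO,W:wait | queues: N=0 E=3 S=1 W=1
Step 2 [NS]: N:empty,E:wait,S:car7-GO,W:wait | queues: N=0 E=3 S=0 W=1
Step 3 [NS]: N:empty,E:wait,S:empty,W:wait | queues: N=0 E=3 S=0 W=1
Step 4 [NS]: N:empty,E:wait,S:empty,W:wait | queues: N=0 E=3 S=0 W=1
Step 5 [EW]: N:wait,E:car3-GO,S:wait,W:car4-GO | queues: N=0 E=2 S=0 W=0
Step 6 [EW]: N:wait,E:car5-GO,S:wait,W:empty | queues: N=0 E=1 S=0 W=0
Cars crossed by step 6: 6

Answer: 6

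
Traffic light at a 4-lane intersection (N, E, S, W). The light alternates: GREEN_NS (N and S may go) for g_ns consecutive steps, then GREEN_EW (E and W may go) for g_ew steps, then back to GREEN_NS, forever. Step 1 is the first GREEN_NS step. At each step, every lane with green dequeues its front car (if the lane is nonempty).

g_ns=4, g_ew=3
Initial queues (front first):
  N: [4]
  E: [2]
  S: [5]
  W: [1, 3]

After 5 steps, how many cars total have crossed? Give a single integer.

Step 1 [NS]: N:car4-GO,E:wait,S:car5-GO,W:wait | queues: N=0 E=1 S=0 W=2
Step 2 [NS]: N:empty,E:wait,S:empty,W:wait | queues: N=0 E=1 S=0 W=2
Step 3 [NS]: N:empty,E:wait,S:empty,W:wait | queues: N=0 E=1 S=0 W=2
Step 4 [NS]: N:empty,E:wait,S:empty,W:wait | queues: N=0 E=1 S=0 W=2
Step 5 [EW]: N:wait,E:car2-GO,S:wait,W:car1-GO | queues: N=0 E=0 S=0 W=1
Cars crossed by step 5: 4

Answer: 4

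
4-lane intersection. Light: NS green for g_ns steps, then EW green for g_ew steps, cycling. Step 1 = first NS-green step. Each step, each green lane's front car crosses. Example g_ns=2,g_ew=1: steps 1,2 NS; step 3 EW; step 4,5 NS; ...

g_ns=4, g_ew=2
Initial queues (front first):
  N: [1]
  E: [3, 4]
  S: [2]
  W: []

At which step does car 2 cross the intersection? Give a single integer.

Step 1 [NS]: N:car1-GO,E:wait,S:car2-GO,W:wait | queues: N=0 E=2 S=0 W=0
Step 2 [NS]: N:empty,E:wait,S:empty,W:wait | queues: N=0 E=2 S=0 W=0
Step 3 [NS]: N:empty,E:wait,S:empty,W:wait | queues: N=0 E=2 S=0 W=0
Step 4 [NS]: N:empty,E:wait,S:empty,W:wait | queues: N=0 E=2 S=0 W=0
Step 5 [EW]: N:wait,E:car3-GO,S:wait,W:empty | queues: N=0 E=1 S=0 W=0
Step 6 [EW]: N:wait,E:car4-GO,S:wait,W:empty | queues: N=0 E=0 S=0 W=0
Car 2 crosses at step 1

1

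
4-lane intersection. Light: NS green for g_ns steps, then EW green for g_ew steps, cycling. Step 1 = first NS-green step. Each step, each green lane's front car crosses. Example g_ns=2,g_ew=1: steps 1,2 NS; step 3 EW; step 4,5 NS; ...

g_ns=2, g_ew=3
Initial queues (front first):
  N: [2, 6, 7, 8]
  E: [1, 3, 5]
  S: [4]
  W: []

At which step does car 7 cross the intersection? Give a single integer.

Step 1 [NS]: N:car2-GO,E:wait,S:car4-GO,W:wait | queues: N=3 E=3 S=0 W=0
Step 2 [NS]: N:car6-GO,E:wait,S:empty,W:wait | queues: N=2 E=3 S=0 W=0
Step 3 [EW]: N:wait,E:car1-GO,S:wait,W:empty | queues: N=2 E=2 S=0 W=0
Step 4 [EW]: N:wait,E:car3-GO,S:wait,W:empty | queues: N=2 E=1 S=0 W=0
Step 5 [EW]: N:wait,E:car5-GO,S:wait,W:empty | queues: N=2 E=0 S=0 W=0
Step 6 [NS]: N:car7-GO,E:wait,S:empty,W:wait | queues: N=1 E=0 S=0 W=0
Step 7 [NS]: N:car8-GO,E:wait,S:empty,W:wait | queues: N=0 E=0 S=0 W=0
Car 7 crosses at step 6

6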